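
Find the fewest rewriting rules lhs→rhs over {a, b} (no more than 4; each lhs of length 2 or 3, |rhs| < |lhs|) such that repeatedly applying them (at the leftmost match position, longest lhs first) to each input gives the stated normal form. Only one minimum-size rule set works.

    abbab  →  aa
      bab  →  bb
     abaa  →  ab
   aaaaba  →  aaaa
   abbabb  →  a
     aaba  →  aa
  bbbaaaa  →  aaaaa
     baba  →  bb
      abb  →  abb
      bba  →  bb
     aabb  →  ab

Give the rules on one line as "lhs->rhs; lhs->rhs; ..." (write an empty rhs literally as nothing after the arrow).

  | abbab => abbb => aa
  | bab => bb
  | abaa => aba => ab
  | aaaaba => aaaa

aab->a; ba->b; bbb->a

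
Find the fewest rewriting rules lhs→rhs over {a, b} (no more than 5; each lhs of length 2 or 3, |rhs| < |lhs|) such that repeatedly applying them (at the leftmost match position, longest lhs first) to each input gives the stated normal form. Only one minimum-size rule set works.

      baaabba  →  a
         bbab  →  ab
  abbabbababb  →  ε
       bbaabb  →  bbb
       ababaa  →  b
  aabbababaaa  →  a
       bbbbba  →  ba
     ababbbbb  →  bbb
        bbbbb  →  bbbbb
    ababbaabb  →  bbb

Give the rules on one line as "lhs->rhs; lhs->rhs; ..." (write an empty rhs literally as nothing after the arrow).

  | baaabba => bbabba => abba => a
  | bbab => ab
  | abbabbababb => abbababb => ababb => abb => ε
  | bbaabb => aabb => bbb

aa->b; aba->a; abb->; bba->a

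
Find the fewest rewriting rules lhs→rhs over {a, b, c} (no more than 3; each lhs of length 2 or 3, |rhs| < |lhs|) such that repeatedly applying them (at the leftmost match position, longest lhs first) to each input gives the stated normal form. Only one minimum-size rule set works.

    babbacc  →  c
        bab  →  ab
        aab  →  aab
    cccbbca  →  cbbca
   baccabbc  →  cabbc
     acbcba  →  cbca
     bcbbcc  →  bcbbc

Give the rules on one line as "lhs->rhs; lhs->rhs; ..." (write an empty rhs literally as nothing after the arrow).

ac->c; ba->a; cc->c

  | babbacc => abbacc => abacc => aacc => acc => cc => c
  | bab => ab
  | aab
  | cccbbca => ccbbca => cbbca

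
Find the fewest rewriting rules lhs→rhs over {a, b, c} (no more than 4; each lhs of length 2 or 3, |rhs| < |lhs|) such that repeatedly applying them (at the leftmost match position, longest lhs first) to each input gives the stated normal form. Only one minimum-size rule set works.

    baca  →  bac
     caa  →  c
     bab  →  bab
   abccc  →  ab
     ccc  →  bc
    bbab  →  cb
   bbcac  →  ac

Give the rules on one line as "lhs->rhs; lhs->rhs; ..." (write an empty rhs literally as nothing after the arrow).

bb->c; ca->c; cc->b; cca->a

  | baca => bac
  | caa => ca => c
  | bab
  | abccc => abbc => acc => ab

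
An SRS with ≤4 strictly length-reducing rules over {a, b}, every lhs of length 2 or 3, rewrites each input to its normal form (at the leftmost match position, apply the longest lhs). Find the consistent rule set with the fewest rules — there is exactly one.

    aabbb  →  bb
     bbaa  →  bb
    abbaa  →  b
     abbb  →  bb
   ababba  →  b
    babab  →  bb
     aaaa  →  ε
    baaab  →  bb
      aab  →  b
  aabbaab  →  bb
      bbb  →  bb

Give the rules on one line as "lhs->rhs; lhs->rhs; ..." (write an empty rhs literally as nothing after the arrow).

aa->; ab->; ba->b; bbb->bb

  | aabbb => bbb => bb
  | bbaa => bba => bb
  | abbaa => baa => ba => b
  | abbb => bb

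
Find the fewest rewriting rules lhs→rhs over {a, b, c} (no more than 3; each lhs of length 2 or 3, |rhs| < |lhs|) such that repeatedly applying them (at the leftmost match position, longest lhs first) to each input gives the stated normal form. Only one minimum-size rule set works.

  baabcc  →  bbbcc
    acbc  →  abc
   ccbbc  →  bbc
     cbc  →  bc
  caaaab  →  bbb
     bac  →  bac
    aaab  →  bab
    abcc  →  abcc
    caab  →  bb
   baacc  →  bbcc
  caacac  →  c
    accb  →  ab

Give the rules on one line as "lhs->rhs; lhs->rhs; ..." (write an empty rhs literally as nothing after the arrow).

  | baabcc => bbbcc
  | acbc => abc
  | ccbbc => cbbc => bbc
  | cbc => bc

aa->b; bca->; cb->b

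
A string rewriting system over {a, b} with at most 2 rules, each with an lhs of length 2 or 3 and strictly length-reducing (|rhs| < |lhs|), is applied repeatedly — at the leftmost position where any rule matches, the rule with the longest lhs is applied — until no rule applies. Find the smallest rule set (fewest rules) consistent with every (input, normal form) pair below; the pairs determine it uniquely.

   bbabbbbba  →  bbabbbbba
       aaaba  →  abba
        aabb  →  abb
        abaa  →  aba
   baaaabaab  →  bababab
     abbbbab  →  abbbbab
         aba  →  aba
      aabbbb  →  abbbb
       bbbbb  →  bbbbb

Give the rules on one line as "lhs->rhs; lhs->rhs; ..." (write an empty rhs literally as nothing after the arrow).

  | bbabbbbba
  | aaaba => abba
  | aabb => abb
  | abaa => aba

aa->a; aaa->ab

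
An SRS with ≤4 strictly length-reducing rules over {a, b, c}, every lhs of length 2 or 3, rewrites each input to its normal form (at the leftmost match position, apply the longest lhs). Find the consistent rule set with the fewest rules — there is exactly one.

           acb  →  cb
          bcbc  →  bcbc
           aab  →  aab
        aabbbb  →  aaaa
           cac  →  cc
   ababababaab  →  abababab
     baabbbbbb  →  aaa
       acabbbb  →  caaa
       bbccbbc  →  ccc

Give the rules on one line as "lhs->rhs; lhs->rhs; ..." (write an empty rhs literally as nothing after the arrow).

ac->c; baa->; bb->a

  | acb => cb
  | bcbc
  | aab
  | aabbbb => aaabb => aaaa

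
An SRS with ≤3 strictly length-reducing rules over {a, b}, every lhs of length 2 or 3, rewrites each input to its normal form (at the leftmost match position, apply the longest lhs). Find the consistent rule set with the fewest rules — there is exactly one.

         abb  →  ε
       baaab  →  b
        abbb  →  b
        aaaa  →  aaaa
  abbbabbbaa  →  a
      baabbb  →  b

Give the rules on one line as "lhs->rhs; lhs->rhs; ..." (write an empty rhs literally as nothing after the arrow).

ab->b; ba->; bb->

  | abb => bb => ε
  | baaab => aab => ab => b
  | abbb => bbb => b
  | aaaa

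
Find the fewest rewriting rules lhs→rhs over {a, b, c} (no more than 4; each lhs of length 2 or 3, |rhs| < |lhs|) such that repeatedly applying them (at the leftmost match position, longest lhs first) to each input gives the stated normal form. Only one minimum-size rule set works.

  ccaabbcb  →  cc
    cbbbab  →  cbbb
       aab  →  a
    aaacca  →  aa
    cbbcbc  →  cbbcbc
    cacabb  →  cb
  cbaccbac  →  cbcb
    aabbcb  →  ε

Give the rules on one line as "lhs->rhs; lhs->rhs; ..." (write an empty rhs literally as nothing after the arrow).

ab->; abc->a; ac->

  | ccaabbcb => ccabcb => ccab => cc
  | cbbbab => cbbb
  | aab => a
  | aaacca => aaca => aa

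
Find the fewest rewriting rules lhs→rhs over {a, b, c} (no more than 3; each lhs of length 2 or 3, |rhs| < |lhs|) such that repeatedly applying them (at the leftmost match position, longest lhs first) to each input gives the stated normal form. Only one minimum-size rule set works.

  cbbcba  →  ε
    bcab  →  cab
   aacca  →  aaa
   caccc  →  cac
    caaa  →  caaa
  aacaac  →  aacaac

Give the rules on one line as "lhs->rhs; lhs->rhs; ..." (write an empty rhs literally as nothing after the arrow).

ba->; bc->c; cc->

  | cbbcba => cbcba => ccba => ba => ε
  | bcab => cab
  | aacca => aaa
  | caccc => cac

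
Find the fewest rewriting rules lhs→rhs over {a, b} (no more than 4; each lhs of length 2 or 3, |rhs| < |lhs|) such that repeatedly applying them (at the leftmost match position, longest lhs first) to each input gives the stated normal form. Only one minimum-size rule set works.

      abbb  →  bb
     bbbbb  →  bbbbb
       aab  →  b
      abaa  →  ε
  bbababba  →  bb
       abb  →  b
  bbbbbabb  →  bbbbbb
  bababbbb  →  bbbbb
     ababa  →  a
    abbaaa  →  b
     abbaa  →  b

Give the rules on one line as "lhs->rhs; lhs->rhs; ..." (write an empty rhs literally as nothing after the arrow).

  | abbb => bb
  | bbbbb
  | aab => b
  | abaa => aa => ε

aa->; ab->; ba->b; bba->b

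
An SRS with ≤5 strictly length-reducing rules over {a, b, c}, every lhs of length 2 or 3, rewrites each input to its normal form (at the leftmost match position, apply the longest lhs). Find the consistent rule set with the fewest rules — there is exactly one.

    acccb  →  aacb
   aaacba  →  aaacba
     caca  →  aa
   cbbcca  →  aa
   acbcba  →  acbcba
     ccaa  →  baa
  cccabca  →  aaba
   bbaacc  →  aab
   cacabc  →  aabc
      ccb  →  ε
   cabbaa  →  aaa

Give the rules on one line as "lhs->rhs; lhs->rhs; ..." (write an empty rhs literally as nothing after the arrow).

bb->; ca->a; cc->b; ccc->ac

  | acccb => aacb
  | aaacba
  | caca => aca => aa
  | cbbcca => ccca => aca => aa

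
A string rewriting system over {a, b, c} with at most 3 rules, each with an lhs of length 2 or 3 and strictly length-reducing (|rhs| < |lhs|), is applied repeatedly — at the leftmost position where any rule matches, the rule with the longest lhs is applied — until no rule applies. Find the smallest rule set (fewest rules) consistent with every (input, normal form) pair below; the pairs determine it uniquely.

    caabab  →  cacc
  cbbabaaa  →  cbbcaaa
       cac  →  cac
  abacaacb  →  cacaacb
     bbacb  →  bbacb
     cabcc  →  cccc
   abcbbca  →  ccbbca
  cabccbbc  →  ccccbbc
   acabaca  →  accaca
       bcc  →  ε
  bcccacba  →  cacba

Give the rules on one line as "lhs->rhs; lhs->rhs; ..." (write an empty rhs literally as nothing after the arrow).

  | caabab => cacab => cacc
  | cbbabaaa => cbbcaaa
  | cac
  | abacaacb => cacaacb

ab->c; bcc->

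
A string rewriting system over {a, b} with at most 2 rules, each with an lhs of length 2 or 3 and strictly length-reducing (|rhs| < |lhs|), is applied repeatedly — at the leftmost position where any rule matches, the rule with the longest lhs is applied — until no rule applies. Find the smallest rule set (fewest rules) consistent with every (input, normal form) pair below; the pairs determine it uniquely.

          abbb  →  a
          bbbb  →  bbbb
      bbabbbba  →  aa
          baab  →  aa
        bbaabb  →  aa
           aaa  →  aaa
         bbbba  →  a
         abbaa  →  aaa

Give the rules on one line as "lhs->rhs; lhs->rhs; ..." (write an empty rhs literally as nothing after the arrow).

  | abbb => abb => ab => a
  | bbbb
  | bbabbbba => babbbba => abbbba => abbba => abba => aba => aa
  | baab => aab => aa

ab->a; ba->a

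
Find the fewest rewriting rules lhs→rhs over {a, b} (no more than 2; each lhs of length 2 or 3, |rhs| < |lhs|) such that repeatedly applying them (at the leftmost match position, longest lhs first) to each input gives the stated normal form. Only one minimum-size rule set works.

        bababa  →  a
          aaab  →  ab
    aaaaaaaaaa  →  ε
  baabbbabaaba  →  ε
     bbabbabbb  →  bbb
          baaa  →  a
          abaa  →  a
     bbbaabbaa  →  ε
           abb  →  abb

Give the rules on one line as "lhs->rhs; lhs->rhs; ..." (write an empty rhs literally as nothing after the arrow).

  | bababa => ababa => aaba => ba => a
  | aaab => ab
  | aaaaaaaaaa => aaaaaaaa => aaaaaa => aaaa => aa => ε
  | baabbbabaaba => aabbbabaaba => bbbabaaba => bbabaaba => babaaba => abaaba => aaaba => aba => aa => ε

aa->; ba->a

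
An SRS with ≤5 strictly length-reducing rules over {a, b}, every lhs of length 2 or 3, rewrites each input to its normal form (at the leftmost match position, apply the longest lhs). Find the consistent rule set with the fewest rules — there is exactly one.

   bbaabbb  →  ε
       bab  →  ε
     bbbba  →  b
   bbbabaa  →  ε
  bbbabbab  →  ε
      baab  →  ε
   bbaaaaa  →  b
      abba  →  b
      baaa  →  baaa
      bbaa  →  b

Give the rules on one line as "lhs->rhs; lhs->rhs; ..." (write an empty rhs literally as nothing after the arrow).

  | bbaabbb => ababbb => abbbb => bbbb => bb => ε
  | bab => bb => ε
  | bbbba => bba => ab => b
  | bbbabaa => babaa => baba => bab => bb => ε

ab->b; aba->ab; bb->; bba->ab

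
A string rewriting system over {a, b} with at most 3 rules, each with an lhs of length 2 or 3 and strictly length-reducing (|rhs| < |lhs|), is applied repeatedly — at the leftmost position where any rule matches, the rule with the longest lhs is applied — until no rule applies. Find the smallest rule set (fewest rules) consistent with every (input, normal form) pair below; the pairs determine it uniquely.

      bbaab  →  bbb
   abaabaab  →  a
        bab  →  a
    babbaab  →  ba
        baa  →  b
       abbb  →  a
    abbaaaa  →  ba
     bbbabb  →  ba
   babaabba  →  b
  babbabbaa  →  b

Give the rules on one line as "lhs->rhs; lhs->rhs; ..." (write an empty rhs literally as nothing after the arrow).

aa->; abb->ba; bab->a

  | bbaab => bbb
  | abaabaab => abbaab => baaab => bab => a
  | bab => a
  | babbaab => abaab => abb => ba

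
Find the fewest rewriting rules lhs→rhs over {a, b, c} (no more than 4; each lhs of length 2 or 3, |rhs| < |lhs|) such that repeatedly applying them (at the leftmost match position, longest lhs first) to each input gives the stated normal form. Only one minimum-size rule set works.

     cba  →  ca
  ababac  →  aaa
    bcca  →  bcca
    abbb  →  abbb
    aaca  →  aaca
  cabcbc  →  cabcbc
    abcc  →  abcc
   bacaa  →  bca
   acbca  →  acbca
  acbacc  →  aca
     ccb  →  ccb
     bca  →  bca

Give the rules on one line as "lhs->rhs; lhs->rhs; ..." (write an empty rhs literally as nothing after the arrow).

  | cba => ca
  | ababac => aabac => aaba => aaa
  | bcca
  | abbb

ba->a; baa->bc; bac->ba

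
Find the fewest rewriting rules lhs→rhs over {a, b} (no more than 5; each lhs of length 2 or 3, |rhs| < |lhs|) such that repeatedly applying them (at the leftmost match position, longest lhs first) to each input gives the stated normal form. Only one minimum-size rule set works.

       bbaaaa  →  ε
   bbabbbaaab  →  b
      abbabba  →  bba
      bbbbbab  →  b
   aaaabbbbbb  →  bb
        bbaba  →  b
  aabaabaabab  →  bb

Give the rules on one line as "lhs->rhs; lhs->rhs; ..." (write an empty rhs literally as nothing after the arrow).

  | bbaaaa => baa => ε
  | bbabbbaaab => bbbbaaab => bbaaab => bab => b
  | abbabba => babba => bba
  | bbbbbab => bbbab => bab => b

ab->; aba->b; baa->; bbb->b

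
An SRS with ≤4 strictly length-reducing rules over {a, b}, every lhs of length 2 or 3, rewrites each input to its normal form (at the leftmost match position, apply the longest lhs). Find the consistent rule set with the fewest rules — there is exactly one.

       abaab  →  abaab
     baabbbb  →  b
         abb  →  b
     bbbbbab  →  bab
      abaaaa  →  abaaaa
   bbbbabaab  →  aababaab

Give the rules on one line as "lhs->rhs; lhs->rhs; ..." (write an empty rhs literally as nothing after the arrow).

  | abaab
  | baabbbb => babbbb => bbbbb => aabb => abb => bb => b
  | abb => bb => b
  | bbbbbab => aabbab => abbab => bbab => bab

abb->bb; bb->b; bbb->aa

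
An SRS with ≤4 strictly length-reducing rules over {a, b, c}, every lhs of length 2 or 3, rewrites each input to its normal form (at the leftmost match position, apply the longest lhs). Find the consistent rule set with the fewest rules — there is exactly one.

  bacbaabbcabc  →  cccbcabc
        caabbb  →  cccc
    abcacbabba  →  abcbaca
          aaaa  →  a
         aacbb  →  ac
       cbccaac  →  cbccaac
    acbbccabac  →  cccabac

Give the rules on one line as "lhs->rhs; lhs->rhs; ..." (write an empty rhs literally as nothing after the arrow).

  | bacbaabbcabc => bbaabbcabc => caabbcabc => cccbcabc
  | caabbb => cccbb => cccc
  | abcacbabba => abcbabba => abcbaca
  | aaaa => a

aaa->; aab->cc; acb->b; bb->c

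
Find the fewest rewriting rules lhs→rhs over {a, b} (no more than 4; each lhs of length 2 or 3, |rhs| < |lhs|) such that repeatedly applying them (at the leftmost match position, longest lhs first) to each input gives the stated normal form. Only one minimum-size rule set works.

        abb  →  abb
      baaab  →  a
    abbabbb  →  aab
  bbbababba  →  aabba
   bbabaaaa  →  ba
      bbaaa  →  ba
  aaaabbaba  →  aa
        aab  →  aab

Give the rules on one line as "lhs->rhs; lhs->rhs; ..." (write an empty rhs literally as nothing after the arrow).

aaa->ba; baa->aa; bab->a

  | abb
  | baaab => aaab => bab => a
  | abbabbb => ababb => aab
  | bbbababba => bbaabba => baabba => aabba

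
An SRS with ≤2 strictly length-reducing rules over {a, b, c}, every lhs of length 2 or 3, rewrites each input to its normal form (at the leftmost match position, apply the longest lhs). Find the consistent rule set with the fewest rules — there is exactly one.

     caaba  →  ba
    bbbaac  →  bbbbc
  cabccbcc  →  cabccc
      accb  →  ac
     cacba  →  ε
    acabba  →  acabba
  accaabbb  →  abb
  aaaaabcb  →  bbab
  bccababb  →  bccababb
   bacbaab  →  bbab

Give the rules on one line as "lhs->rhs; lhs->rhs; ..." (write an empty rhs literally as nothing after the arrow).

  | caaba => cbba => ba
  | bbbaac => bbbbc
  | cabccbcc => cabccc
  | accb => ac

aa->b; cb->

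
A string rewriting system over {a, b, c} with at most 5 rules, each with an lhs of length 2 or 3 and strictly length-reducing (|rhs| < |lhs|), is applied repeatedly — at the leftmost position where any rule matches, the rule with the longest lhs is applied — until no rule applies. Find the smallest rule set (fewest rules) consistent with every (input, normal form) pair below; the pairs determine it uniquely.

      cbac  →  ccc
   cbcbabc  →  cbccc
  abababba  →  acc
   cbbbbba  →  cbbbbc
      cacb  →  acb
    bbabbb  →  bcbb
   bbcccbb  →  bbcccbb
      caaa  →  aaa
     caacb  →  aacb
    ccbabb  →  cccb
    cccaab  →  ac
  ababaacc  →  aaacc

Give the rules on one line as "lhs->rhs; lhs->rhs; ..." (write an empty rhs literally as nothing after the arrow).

  | cbac => ccc
  | cbcbabc => cbccc
  | abababba => acabba => aabba => acba => acc
  | cbbbbba => cbbbbc

aab->ac; ba->c; bab->c; ca->a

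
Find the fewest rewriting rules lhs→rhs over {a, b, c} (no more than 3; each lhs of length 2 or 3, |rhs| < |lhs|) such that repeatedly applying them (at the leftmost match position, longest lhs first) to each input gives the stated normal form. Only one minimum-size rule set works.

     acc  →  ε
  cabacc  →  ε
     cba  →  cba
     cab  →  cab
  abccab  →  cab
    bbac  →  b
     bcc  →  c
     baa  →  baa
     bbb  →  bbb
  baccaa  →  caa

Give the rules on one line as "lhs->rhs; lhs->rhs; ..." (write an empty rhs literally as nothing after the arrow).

  | acc => cc => ε
  | cabacc => cabcc => cac => cc => ε
  | cba
  | cab

ac->c; bc->; cc->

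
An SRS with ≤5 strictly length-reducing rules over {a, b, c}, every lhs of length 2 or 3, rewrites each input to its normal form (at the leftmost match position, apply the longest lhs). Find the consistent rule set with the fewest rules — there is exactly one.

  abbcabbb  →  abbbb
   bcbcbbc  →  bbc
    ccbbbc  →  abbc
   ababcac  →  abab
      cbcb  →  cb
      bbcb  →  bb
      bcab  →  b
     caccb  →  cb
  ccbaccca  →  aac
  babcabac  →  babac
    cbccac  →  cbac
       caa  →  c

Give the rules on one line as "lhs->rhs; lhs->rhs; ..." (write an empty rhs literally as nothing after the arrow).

bcb->b; ca->c; cc->; ccb->a

  | abbcabbb => abbcbbb => abbbb
  | bcbcbbc => bcbbc => bbc
  | ccbbbc => abbc
  | ababcac => ababcc => abab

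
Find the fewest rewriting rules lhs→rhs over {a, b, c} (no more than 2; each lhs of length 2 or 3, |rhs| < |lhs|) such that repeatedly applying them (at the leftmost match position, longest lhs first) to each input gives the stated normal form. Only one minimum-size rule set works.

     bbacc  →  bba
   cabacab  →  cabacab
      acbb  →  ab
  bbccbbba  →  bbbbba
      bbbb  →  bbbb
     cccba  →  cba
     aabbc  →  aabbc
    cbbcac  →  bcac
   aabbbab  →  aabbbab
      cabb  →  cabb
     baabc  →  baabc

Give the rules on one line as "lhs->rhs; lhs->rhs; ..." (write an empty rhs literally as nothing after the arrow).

cbb->b; cc->

  | bbacc => bba
  | cabacab
  | acbb => ab
  | bbccbbba => bbbbba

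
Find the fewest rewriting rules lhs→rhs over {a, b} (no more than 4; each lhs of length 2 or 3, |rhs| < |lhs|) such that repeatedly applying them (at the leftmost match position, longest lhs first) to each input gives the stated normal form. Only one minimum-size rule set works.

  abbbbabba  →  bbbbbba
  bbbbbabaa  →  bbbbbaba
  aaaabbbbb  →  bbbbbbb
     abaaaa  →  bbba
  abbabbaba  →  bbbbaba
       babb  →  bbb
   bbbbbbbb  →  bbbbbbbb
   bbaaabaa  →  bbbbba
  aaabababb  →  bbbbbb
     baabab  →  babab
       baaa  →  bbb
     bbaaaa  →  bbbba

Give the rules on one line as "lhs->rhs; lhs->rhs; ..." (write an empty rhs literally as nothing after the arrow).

aa->a; aaa->bb; abb->bb

  | abbbbabba => bbbbabba => bbbbbba
  | bbbbbabaa => bbbbbaba
  | aaaabbbbb => bbabbbbb => bbbbbbb
  | abaaaa => abbba => bbba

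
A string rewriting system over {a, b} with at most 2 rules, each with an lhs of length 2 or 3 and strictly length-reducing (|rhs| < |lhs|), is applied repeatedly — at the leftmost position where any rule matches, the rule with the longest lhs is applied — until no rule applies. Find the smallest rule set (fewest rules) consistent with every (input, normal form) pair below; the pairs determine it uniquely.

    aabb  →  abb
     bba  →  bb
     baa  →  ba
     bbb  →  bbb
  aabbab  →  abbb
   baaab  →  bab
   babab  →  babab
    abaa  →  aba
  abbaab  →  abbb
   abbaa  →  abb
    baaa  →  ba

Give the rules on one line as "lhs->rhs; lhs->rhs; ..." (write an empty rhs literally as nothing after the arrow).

aa->a; bba->bb

  | aabb => abb
  | bba => bb
  | baa => ba
  | bbb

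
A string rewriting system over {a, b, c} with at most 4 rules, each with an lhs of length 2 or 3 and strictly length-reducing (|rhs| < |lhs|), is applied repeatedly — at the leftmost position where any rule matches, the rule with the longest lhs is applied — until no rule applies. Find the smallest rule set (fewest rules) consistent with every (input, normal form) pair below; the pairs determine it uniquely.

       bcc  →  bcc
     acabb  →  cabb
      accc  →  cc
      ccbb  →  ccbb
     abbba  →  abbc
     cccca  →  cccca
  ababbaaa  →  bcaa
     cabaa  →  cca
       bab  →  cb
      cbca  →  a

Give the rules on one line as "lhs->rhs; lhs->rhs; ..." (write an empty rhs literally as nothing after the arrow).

  | bcc
  | acabb => cabb
  | accc => cc
  | ccbb

ac->; aca->ca; ba->c; cbc->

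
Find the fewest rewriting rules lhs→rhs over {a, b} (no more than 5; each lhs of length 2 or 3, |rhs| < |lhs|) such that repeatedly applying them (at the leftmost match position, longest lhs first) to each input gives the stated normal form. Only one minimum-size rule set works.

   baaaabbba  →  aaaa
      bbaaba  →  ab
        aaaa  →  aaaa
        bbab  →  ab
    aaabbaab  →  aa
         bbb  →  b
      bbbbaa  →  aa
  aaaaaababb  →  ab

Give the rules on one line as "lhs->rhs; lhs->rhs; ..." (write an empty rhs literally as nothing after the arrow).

  | baaaabbba => baaababa => baabba => babaa => aaaa
  | bbaaba => aaba => ab
  | aaaa
  | bbab => ab

aba->b; abb->ba; bab->aa; bb->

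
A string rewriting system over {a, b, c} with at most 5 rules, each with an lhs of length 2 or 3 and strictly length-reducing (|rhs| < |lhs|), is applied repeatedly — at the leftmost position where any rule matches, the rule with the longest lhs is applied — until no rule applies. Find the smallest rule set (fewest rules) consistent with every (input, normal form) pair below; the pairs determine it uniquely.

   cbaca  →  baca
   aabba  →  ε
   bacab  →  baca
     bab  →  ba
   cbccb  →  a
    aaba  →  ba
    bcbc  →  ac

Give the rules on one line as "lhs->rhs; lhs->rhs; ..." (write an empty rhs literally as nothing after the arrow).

  | cbaca => baca
  | aabba => bba => aa => ε
  | bacab => baca
  | bab => ba

aa->; ab->a; bb->a; cb->b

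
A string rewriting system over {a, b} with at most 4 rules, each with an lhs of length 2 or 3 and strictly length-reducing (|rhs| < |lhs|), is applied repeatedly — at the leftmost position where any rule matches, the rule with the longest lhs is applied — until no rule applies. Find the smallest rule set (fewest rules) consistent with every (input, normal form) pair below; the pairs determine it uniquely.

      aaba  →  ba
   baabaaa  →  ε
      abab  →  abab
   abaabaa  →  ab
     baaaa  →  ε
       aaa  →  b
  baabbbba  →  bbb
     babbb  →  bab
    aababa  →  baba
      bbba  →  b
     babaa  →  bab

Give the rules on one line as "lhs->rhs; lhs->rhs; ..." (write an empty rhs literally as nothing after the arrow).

aa->; aaa->b; abb->ab; bba->

  | aaba => ba
  | baabaaa => bbaaa => aa => ε
  | abab
  | abaabaa => abbaa => abaa => ab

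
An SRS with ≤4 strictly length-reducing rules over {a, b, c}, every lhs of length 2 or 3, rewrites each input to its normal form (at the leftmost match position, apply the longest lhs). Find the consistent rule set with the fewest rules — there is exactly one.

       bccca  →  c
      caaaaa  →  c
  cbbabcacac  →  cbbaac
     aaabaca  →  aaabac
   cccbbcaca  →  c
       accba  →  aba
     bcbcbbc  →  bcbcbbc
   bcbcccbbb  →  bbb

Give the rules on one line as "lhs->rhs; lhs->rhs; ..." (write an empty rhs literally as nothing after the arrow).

bcc->cc; ca->c; cc->

  | bccca => ccca => ca => c
  | caaaaa => caaaa => caaa => caa => ca => c
  | cbbabcacac => cbbabccac => cbbaccac => cbbaac
  | aaabaca => aaabac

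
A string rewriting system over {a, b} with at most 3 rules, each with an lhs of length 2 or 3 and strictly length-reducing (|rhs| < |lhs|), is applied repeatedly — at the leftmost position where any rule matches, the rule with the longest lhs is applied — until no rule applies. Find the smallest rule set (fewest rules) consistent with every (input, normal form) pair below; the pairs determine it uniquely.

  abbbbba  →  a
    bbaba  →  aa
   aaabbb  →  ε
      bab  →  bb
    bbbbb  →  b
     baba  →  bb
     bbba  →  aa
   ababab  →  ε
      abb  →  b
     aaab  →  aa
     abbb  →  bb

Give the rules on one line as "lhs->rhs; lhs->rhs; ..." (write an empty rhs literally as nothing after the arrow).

ab->; ba->b; bbb->a

  | abbbbba => bbbba => aba => a
  | bbaba => bbba => aa
  | aaabbb => aabb => ab => ε
  | bab => bb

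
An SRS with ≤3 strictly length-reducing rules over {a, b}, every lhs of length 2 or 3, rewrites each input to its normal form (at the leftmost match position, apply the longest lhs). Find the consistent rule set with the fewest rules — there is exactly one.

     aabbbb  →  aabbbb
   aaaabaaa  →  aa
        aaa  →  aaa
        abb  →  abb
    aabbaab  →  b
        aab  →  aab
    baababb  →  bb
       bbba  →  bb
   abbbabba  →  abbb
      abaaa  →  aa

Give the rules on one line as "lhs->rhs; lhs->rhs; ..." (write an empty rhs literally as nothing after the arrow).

  | aabbbb
  | aaaabaaa => aaabaaa => aabaaa => abaaa => baaa => aa
  | aaa
  | abb

aba->ba; ba->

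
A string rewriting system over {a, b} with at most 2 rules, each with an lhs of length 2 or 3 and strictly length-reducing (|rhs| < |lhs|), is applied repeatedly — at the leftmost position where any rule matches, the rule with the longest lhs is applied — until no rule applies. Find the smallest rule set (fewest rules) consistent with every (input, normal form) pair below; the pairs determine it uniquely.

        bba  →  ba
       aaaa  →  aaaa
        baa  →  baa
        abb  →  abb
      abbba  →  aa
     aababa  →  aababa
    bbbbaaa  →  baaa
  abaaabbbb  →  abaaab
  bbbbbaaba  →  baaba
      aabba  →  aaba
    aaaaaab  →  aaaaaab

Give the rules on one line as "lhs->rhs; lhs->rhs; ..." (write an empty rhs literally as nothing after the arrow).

bba->ba; bbb->

  | bba => ba
  | aaaa
  | baa
  | abb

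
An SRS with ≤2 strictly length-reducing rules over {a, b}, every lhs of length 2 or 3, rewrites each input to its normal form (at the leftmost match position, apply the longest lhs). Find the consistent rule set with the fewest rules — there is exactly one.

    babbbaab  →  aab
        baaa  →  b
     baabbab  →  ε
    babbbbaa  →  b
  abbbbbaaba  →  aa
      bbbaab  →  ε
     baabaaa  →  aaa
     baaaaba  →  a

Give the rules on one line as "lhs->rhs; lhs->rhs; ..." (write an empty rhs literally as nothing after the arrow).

  | babbbaab => bbbbaab => bbaab => aab
  | baaa => baa => ba => b
  | baabbab => babbab => bbbab => bab => bb => ε
  | babbbbaa => bbbbbaa => bbbaa => baa => ba => b

ba->b; bb->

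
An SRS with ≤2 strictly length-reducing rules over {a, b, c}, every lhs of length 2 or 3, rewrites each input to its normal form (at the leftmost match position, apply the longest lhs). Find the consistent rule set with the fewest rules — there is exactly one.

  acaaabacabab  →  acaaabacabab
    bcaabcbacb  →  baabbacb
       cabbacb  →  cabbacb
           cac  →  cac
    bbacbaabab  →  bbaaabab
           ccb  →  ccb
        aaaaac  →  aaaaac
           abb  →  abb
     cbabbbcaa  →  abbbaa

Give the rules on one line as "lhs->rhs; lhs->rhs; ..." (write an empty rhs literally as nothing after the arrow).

bc->b; cba->a

  | acaaabacabab
  | bcaabcbacb => baabcbacb => baabbacb
  | cabbacb
  | cac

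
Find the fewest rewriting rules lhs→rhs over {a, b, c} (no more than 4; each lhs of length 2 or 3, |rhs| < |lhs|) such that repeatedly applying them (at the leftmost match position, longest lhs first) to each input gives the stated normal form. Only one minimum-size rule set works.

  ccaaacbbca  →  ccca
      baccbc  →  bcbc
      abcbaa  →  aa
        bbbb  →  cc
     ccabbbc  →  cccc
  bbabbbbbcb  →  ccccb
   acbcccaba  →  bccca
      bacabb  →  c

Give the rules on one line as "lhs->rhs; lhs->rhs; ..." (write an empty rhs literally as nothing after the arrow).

ab->; ac->; bb->c; cba->a

  | ccaaacbbca => ccaabbca => ccabca => ccca
  | baccbc => bcbc
  | abcbaa => cbaa => aa
  | bbbb => cbb => cc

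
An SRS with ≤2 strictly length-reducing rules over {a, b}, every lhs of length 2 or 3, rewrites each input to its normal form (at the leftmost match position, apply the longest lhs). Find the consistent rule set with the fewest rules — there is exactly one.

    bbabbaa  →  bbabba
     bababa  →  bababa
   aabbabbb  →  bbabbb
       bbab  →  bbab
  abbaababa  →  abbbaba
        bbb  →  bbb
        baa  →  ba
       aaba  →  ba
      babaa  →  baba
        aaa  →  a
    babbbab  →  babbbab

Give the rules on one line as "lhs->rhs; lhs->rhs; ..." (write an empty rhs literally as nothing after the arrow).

  | bbabbaa => bbabba
  | bababa
  | aabbabbb => bbabbb
  | bbab

aa->a; aab->b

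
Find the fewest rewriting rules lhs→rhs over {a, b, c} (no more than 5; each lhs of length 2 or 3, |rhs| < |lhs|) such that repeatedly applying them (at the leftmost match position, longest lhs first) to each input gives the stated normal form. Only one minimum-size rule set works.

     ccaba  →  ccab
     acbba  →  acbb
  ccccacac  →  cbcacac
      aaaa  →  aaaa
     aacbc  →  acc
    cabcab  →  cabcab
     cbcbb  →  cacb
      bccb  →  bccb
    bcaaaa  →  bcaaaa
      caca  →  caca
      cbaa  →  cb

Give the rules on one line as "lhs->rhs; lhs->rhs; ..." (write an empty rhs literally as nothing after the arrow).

aac->bc; ba->b; bcb->ac; ccc->cb

  | ccaba => ccab
  | acbba => acbb
  | ccccacac => cbcacac
  | aaaa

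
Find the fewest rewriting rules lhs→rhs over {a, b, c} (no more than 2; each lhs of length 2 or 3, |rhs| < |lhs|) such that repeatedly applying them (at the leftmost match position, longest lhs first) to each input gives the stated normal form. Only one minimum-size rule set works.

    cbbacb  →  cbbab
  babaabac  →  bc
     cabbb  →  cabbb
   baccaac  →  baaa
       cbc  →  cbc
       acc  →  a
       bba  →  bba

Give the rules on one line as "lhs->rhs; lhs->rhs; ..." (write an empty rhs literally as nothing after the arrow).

aba->; ac->a

  | cbbacb => cbbab
  | babaabac => babac => bc
  | cabbb
  | baccaac => bacaac => baaac => baaa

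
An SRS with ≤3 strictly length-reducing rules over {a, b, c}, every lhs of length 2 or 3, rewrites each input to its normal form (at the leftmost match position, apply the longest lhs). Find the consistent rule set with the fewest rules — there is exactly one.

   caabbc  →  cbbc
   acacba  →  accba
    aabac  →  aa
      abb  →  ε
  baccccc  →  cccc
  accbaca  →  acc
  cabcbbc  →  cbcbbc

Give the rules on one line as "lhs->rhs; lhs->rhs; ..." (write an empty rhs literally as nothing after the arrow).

  | caabbc => cabbc => cbbc
  | acacba => accba
  | aabac => aa
  | abb => ε

abb->; bac->; ca->c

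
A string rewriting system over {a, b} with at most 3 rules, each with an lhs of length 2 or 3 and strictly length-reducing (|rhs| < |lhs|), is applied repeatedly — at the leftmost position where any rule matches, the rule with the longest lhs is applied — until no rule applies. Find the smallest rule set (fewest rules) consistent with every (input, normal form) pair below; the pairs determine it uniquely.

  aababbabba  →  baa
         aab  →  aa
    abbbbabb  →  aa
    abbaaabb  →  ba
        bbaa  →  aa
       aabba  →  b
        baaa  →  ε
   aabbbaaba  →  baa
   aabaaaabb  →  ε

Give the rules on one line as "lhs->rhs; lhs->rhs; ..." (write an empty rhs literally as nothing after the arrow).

aaa->b; ab->a; bb->

  | aababbabba => aaabbabba => bbbabba => babba => baba => baa
  | aab => aa
  | abbbbabb => abbbabb => abbabb => ababb => aabb => aab => aa
  | abbaaabb => abaaabb => aaaabb => babb => bab => ba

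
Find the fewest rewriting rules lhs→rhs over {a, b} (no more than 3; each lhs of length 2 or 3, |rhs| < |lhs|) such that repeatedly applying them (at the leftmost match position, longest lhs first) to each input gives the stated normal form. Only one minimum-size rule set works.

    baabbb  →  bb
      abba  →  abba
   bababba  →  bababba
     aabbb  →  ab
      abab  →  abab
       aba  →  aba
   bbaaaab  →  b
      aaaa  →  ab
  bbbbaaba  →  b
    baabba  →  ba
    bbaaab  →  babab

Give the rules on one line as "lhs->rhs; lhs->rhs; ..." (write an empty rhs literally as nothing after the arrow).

aa->b; baa->ab; bbb->a

  | baabbb => abbbb => aab => bb
  | abba
  | bababba
  | aabbb => bbbb => ab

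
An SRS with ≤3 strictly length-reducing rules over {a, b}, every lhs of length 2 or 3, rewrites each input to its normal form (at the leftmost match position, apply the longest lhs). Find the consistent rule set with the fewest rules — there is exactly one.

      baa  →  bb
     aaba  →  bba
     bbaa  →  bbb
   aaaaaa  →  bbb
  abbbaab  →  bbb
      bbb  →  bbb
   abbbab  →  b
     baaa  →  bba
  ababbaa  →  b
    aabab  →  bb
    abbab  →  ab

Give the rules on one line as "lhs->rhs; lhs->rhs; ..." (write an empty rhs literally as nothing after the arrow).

  | baa => bb
  | aaba => bba
  | bbaa => bbb
  | aaaaaa => baaaa => bbaa => bbb

aa->b; abb->; bab->b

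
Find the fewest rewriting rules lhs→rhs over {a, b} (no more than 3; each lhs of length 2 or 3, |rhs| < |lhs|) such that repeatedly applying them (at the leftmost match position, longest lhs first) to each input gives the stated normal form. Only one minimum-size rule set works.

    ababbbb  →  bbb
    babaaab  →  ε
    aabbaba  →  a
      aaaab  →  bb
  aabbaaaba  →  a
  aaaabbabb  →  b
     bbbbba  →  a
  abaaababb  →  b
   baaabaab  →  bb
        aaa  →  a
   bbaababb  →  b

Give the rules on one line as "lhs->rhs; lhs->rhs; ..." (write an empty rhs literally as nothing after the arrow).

  | ababbbb => abbbb => bbb
  | babaaab => abaaab => aaab => bab => ab => ε
  | aabbaba => bbbaba => bbaba => baba => aba => a
  | aaaab => baab => aab => bb

aa->b; ab->; ba->a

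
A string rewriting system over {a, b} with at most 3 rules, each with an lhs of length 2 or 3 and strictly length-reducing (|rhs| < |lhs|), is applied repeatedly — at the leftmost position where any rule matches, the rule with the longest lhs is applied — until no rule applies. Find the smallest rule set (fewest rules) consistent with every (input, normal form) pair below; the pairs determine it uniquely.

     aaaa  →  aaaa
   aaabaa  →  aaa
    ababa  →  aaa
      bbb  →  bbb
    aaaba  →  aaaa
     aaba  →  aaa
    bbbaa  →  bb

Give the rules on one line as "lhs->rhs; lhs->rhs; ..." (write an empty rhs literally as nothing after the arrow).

  | aaaa
  | aaabaa => aaa
  | ababa => aaba => aaa
  | bbb

ba->a; baa->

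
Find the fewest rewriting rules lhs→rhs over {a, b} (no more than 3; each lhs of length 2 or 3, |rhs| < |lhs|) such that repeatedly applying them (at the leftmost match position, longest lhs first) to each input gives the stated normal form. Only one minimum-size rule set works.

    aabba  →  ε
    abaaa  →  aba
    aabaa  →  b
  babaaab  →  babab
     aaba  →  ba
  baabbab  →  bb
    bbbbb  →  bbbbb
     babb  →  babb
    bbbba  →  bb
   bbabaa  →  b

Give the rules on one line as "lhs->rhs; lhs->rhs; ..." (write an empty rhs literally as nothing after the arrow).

  | aabba => bba => ε
  | abaaa => aba
  | aabaa => baa => b
  | babaaab => babab

aa->; bba->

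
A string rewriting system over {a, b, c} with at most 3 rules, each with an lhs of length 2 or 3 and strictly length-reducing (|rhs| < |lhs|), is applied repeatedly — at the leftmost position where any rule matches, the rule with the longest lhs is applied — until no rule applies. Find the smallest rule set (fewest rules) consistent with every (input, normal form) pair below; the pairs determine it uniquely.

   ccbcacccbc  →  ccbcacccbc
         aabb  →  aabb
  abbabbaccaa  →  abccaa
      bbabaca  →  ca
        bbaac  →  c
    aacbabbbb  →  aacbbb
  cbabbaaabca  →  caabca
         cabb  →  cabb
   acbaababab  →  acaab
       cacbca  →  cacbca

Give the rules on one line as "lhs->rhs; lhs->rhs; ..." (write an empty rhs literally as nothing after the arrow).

ba->; bab->

  | ccbcacccbc
  | aabb
  | abbabbaccaa => abbaccaa => abccaa
  | bbabaca => baca => ca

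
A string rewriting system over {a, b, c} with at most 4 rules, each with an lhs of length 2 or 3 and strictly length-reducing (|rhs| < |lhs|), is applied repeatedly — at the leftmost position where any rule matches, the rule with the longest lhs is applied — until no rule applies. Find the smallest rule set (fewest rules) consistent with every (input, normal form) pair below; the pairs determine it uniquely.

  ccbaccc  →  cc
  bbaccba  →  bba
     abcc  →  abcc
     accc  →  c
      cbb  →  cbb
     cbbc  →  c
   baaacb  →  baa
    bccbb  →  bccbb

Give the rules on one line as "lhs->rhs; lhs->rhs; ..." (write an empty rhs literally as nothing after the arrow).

  | ccbaccc => ccbcbc => ccbc => cc
  | bbaccba => bbcbba => bba
  | abcc
  | accc => cbc => c

acb->; acc->cb; bbc->; cbc->c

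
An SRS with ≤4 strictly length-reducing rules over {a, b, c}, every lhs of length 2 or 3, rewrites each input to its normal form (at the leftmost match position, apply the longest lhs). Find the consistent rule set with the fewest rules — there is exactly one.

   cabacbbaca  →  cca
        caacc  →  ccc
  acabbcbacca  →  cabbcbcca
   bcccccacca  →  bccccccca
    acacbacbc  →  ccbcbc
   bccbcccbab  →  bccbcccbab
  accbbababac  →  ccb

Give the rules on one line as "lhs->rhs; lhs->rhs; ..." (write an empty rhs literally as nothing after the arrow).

  | cabacbbaca => cabcbbaca => cbbaca => cca
  | caacc => cacc => ccc
  | acabbcbacca => cabbcbacca => cabbcbcca
  | bcccccacca => bccccccca

abc->; ac->c; bba->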